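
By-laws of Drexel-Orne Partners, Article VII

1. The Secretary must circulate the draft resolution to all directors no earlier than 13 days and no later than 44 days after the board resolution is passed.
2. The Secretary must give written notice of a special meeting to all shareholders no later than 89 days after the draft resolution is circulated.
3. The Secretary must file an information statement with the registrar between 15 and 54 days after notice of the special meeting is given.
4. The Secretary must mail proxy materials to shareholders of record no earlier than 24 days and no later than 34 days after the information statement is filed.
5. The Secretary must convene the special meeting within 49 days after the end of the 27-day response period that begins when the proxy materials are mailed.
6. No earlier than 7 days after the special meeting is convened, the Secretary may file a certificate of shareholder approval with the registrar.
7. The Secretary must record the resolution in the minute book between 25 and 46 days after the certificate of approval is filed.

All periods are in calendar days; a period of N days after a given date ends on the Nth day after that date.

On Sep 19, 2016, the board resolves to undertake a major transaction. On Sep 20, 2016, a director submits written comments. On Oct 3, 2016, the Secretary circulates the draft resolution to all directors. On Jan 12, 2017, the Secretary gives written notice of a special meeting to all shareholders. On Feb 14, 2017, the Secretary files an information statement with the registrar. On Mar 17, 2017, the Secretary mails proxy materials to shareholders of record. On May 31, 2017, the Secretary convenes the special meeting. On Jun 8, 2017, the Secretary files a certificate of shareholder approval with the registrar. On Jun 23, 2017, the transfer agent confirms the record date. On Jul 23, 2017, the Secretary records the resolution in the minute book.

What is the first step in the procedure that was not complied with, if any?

Step 2

Step 1 — 13 and 44 days from Sep 19, 2016 (when the board resolution is passed) are Oct 2, 2016 and Nov 2, 2016 respectively; Oct 3, 2016 falls inside that range.
Step 2 — counting 89 days from Oct 3, 2016 (when the draft resolution is circulated) gives a deadline of Dec 31, 2016; Jan 12, 2017 misses that deadline by 12 days.
Later steps need not be reached.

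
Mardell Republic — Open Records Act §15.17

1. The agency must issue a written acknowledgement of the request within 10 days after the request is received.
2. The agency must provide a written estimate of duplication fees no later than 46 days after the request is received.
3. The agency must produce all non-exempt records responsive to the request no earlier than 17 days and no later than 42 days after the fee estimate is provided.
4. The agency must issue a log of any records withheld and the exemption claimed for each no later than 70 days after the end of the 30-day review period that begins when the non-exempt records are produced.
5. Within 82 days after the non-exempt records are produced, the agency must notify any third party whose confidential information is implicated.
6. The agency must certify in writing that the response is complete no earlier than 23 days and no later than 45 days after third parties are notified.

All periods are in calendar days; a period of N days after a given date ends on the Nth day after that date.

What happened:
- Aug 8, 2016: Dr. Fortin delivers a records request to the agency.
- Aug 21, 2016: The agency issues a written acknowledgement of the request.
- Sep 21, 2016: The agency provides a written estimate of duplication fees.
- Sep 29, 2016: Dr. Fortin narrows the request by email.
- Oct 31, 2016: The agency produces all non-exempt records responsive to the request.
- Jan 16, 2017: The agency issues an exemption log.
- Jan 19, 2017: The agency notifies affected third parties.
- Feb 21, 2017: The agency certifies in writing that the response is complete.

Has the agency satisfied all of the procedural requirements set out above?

Step 1: 10 days after Aug 8, 2016 (when the request is received) is Aug 18, 2016; not done until Aug 21, 2016, 3 days after the deadline.
That is the first point of non-compliance.

No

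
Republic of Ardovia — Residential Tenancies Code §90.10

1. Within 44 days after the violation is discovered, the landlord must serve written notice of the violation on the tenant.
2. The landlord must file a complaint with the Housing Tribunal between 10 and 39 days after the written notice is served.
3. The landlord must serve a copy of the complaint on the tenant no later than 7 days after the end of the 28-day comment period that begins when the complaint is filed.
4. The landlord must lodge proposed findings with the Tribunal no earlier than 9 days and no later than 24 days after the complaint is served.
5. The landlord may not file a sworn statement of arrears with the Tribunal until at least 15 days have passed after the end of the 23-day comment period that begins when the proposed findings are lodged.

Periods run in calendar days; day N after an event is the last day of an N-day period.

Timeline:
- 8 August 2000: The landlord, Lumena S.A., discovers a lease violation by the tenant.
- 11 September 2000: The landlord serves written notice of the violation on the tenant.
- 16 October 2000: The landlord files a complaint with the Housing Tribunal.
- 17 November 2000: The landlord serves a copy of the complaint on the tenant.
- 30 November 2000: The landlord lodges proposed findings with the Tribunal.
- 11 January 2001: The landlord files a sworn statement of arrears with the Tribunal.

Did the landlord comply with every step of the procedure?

Step 1: 44 days after 8 August 2000 (when the violation is discovered) is 21 September 2000; done 11 September 2000 — timely.
Step 2: the window is 10–39 days after 11 September 2000 (when the written notice is served), so 21 September 2000 through 20 October 2000; done 16 October 2000, which is between those dates.
Step 3: 7 days after 13 November 2000 (end of the 28-day comment period, which began when the complaint is filed on 16 October 2000) is 20 November 2000; 17 November 2000 is within that limit.
Step 4: the window is 9–24 days after 17 November 2000 (when the complaint is served), so 26 November 2000 through 11 December 2000; 30 November 2000 falls inside that range.
Step 5: the earliest permitted date is 15 days after 23 December 2000 (end of the 23-day comment period, which began when the proposed findings are lodged on 30 November 2000), i.e. 7 January 2001; done 11 January 2001, after the minimum wait.

Yes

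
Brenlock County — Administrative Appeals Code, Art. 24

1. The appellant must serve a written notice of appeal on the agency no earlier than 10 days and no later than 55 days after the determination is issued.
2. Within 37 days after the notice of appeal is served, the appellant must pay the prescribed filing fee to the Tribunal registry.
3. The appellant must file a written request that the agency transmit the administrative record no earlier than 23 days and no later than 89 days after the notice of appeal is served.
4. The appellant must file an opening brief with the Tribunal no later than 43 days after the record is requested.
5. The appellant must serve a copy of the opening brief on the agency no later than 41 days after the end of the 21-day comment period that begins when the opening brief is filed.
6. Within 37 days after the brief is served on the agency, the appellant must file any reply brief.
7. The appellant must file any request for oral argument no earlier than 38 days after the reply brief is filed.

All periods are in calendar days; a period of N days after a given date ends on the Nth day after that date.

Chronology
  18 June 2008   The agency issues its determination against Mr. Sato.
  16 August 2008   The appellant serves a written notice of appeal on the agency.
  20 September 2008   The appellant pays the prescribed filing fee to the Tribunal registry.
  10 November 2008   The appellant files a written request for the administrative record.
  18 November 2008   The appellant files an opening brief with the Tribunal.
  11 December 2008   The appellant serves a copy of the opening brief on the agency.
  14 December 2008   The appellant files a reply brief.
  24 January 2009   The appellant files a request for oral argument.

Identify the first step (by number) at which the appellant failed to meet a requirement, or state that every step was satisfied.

(1) the permitted window runs from 18 June 2008 + 10 = 28 June 2008 to 18 June 2008 + 55 = 12 August 2008; 16 August 2008 is 4 days past the end of the window.
The procedure was therefore not followed at step 1.

Step 1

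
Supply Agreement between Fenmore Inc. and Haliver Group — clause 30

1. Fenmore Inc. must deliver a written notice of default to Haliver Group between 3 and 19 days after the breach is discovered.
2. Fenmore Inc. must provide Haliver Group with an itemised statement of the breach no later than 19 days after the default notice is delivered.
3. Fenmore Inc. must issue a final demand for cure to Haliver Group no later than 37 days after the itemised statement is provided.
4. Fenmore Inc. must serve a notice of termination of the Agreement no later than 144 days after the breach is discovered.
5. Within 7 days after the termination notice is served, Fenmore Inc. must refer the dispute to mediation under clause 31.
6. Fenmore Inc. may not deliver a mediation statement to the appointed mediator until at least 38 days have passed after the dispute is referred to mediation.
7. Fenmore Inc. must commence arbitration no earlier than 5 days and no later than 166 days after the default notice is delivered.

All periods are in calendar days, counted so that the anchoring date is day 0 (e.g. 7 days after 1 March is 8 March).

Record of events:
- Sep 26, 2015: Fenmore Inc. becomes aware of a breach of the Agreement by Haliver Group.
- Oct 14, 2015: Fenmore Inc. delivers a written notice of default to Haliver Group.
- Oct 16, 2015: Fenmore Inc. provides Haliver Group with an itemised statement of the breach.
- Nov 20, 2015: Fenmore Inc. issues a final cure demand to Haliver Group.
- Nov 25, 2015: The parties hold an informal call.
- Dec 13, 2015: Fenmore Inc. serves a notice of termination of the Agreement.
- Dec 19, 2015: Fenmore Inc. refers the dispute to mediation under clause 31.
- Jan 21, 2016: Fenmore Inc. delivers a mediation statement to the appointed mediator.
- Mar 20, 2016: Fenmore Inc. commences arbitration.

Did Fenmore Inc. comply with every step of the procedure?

No

(1) the permitted window runs from Sep 26, 2015 + 3 = Sep 29, 2015 to Sep 26, 2015 + 19 = Oct 15, 2015; done Oct 14, 2015, which is between those dates.
(2) due by Oct 14, 2015 + 19 days = Nov 2, 2015; completed Oct 16, 2015, before the deadline.
(3) due by Oct 16, 2015 + 37 days = Nov 22, 2015; completed Nov 20, 2015, before the deadline.
(4) due by Sep 26, 2015 + 144 days = Feb 17, 2016; completed Dec 13, 2015, before the deadline.
(5) due by Dec 13, 2015 + 7 days = Dec 20, 2015; Dec 19, 2015 is within that limit.
(6) permitted from Dec 19, 2015 + 38 days = Jan 26, 2016 onward; acted on Jan 21, 2016, 5 days prematurely.
The analysis stops there.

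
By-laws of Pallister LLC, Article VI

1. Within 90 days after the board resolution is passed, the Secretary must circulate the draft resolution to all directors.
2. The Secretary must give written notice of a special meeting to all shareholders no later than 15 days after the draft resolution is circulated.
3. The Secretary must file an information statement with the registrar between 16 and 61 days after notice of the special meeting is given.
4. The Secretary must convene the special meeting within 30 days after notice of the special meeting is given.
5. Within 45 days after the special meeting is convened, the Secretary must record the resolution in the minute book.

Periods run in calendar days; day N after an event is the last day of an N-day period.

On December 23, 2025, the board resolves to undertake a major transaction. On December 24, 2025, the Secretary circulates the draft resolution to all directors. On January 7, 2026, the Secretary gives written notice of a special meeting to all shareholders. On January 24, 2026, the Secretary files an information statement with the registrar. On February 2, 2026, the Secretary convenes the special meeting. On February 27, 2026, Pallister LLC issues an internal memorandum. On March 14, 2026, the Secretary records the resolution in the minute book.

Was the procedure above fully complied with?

Yes

(1) due by December 23, 2025 + 90 days = March 23, 2026; done December 24, 2025 — timely.
(2) due by December 24, 2025 + 15 days = January 8, 2026; January 7, 2026 is within that limit.
(3) the permitted window runs from January 7, 2026 + 16 = January 23, 2026 to January 7, 2026 + 61 = March 9, 2026; done January 24, 2026, which is between those dates.
(4) due by January 7, 2026 + 30 days = February 6, 2026; done February 2, 2026 — timely.
(5) due by February 2, 2026 + 45 days = March 19, 2026; completed March 14, 2026, before the deadline.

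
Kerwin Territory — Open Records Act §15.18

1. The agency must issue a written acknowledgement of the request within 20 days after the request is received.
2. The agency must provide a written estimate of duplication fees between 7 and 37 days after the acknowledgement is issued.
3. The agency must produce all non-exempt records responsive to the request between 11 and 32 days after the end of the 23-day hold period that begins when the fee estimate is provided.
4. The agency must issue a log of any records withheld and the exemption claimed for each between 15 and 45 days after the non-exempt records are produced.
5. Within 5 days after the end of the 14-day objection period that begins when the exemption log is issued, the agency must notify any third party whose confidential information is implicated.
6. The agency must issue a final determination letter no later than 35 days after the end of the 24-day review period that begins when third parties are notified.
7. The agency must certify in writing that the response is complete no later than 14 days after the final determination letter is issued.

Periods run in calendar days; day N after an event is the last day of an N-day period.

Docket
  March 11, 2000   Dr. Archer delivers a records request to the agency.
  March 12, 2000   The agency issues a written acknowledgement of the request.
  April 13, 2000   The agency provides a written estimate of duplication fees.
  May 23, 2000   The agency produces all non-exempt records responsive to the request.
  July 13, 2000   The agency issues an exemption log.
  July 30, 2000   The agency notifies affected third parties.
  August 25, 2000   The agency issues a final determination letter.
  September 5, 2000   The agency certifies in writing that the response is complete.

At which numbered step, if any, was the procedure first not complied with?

Step 4

Step 1 — counting 20 days from March 11, 2000 (when the request is received) gives a deadline of March 31, 2000; done March 12, 2000 — timely.
Step 2 — 7 and 37 days from March 12, 2000 (when the acknowledgement is issued) are March 19, 2000 and April 18, 2000 respectively; done April 13, 2000 — within the window.
Step 3 — 11 and 32 days from May 6, 2000 (end of the 23-day hold period, which began when the fee estimate is provided on April 13, 2000) are May 17, 2000 and June 7, 2000 respectively; done May 23, 2000 — within the window.
Step 4 — 15 and 45 days from May 23, 2000 (when the non-exempt records are produced) are June 7, 2000 and July 7, 2000 respectively; July 13, 2000 is 6 days past the end of the window.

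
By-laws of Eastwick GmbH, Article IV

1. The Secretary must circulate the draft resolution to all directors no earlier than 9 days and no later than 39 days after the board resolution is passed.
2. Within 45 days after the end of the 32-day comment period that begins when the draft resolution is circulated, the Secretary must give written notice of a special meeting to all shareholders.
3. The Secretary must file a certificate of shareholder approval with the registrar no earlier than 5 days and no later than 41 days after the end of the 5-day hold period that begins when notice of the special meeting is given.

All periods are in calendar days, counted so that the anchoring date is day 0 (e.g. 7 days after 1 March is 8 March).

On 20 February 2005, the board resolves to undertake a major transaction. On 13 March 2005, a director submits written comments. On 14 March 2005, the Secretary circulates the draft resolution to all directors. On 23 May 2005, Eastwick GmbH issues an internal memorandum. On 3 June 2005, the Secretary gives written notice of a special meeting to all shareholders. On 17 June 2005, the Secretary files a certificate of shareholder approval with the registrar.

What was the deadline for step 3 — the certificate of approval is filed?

Notice of the special meeting is given on 3 June 2005; the 5-day hold period therefore ends 8 June 2005, and step 3 runs from that date. The window is 5–41 days after 8 June 2005; it closes on 19 July 2005.

19 July 2005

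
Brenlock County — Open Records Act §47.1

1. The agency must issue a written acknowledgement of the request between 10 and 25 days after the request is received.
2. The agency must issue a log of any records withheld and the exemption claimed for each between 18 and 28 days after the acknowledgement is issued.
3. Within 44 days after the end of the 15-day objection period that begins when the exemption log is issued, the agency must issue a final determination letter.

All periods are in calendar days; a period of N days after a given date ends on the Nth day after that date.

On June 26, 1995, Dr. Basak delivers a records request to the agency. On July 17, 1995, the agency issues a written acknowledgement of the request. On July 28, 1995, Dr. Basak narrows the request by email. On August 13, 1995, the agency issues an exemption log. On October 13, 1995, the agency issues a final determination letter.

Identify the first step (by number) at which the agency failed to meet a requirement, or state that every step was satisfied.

(1) the permitted window runs from June 26, 1995 + 10 = July 6, 1995 to June 26, 1995 + 25 = July 21, 1995; July 17, 1995 falls inside that range.
(2) the permitted window runs from July 17, 1995 + 18 = August 4, 1995 to July 17, 1995 + 28 = August 14, 1995; August 13, 1995 falls inside that range.
(3) due by August 28, 1995 + 44 days = October 11, 1995; not done until October 13, 1995, 2 days after the deadline.
The procedure was therefore not followed at step 3.

Step 3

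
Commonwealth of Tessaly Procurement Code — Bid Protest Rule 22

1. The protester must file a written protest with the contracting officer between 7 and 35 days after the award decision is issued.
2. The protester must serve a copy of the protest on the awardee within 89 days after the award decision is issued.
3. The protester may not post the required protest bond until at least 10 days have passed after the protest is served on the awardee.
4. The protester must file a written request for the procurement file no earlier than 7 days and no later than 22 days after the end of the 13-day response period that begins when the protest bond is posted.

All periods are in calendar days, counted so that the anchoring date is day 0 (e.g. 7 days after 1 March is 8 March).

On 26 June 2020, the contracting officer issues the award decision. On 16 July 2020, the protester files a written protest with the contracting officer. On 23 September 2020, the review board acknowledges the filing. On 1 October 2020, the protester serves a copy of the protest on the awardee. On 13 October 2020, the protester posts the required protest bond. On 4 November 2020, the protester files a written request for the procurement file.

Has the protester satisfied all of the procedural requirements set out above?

No

Step 1 — 7 and 35 days from 26 June 2020 (when the award decision is issued) are 3 July 2020 and 31 July 2020 respectively; done 16 July 2020, which is between those dates.
Step 2 — counting 89 days from 26 June 2020 (when the award decision is issued) gives a deadline of 23 September 2020; done 1 October 2020 — 8 days late.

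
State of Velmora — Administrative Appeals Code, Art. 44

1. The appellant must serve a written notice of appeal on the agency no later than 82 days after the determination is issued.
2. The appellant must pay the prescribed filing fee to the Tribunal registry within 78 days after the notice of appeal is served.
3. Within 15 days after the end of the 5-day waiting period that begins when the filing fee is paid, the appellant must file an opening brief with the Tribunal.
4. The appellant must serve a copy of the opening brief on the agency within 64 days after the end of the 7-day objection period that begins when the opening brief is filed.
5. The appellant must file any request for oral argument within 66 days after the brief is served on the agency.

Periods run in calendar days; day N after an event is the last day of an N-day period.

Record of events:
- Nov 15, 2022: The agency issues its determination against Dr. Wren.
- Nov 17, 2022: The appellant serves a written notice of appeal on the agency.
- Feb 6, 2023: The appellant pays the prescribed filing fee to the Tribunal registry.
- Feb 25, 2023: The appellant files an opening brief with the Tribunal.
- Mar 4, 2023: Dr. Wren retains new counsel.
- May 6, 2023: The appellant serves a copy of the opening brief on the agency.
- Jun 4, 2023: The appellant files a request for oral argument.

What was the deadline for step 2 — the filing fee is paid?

Feb 3, 2023

Step 2 runs from Nov 17, 2022, when the notice of appeal is served. 78 days after Nov 17, 2022 is Feb 3, 2023.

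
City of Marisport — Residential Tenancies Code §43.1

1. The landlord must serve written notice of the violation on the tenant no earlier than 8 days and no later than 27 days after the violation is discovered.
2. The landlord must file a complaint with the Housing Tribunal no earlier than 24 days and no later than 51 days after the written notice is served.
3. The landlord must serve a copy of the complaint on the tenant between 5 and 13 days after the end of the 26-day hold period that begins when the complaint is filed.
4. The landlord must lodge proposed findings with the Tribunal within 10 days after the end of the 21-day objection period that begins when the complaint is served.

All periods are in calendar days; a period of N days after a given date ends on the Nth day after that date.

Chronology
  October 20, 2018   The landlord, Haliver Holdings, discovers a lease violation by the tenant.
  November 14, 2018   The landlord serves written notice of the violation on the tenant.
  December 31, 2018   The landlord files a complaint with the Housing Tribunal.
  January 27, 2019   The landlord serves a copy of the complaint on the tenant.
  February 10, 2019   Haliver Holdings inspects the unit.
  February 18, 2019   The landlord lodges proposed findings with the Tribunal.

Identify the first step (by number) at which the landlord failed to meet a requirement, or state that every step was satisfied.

Step 1 — 8 and 27 days from October 20, 2018 (when the violation is discovered) are October 28, 2018 and November 16, 2018 respectively; done November 14, 2018, which is between those dates.
Step 2 — 24 and 51 days from November 14, 2018 (when the written notice is served) are December 8, 2018 and January 4, 2019 respectively; done December 31, 2018, which is between those dates.
Step 3 — 5 and 13 days from January 26, 2019 (end of the 26-day hold period, which began when the complaint is filed on December 31, 2018) are January 31, 2019 and February 8, 2019 respectively; January 27, 2019 is 4 days too early.
That is the first point of non-compliance.

Step 3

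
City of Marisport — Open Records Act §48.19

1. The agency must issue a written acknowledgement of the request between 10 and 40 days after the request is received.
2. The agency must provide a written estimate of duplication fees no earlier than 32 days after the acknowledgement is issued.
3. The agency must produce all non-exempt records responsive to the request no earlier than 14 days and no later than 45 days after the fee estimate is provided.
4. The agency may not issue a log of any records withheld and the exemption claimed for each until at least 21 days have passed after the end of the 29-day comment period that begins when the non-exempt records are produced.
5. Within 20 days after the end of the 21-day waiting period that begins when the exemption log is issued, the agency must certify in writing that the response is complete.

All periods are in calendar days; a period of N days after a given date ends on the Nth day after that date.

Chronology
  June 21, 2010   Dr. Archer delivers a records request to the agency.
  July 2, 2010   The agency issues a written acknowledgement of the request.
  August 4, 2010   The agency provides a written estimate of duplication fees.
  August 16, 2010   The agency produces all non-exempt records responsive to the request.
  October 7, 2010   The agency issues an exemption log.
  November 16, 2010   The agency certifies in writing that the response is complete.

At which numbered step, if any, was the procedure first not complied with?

Step 3

Step 1: the window is 10–40 days after June 21, 2010 (when the request is received), so July 1, 2010 through July 31, 2010; done July 2, 2010, which is between those dates.
Step 2: the earliest permitted date is 32 days after July 2, 2010 (when the acknowledgement is issued), i.e. August 3, 2010; done August 4, 2010 — permitted.
Step 3: the window is 14–45 days after August 4, 2010 (when the fee estimate is provided), so August 18, 2010 through September 18, 2010; August 16, 2010 is 2 days too early.
The procedure was therefore not followed at step 3.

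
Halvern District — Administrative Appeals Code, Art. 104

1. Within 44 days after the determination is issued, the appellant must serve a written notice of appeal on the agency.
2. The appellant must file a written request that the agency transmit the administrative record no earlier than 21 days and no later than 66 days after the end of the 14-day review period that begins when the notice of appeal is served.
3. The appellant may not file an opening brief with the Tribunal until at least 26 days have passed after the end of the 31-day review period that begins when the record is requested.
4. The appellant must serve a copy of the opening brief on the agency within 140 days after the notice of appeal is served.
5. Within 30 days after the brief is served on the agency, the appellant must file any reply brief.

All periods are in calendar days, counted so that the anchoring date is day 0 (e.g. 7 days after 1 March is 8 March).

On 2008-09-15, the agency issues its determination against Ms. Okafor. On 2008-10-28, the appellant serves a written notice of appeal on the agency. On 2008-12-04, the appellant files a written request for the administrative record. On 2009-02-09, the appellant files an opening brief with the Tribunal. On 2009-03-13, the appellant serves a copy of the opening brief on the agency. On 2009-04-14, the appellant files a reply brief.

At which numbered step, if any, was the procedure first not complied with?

Step 5

Step 1: 44 days after 2008-09-15 (when the determination is issued) is 2008-10-29; 2008-10-28 is within that limit.
Step 2: the window is 21–66 days after 2008-11-11 (end of the 14-day review period, which began when the notice of appeal is served on 2008-10-28), so 2008-12-02 through 2009-01-16; 2008-12-04 falls inside that range.
Step 3: the earliest permitted date is 26 days after 2009-01-04 (end of the 31-day review period, which began when the record is requested on 2008-12-04), i.e. 2009-01-30; done 2009-02-09 — permitted.
Step 4: 140 days after 2008-10-28 (when the notice of appeal is served) is 2009-03-17; done 2009-03-13 — timely.
Step 5: 30 days after 2009-03-13 (when the brief is served on the agency) is 2009-04-12; done 2009-04-14 — 2 days late.
That is the first point of non-compliance.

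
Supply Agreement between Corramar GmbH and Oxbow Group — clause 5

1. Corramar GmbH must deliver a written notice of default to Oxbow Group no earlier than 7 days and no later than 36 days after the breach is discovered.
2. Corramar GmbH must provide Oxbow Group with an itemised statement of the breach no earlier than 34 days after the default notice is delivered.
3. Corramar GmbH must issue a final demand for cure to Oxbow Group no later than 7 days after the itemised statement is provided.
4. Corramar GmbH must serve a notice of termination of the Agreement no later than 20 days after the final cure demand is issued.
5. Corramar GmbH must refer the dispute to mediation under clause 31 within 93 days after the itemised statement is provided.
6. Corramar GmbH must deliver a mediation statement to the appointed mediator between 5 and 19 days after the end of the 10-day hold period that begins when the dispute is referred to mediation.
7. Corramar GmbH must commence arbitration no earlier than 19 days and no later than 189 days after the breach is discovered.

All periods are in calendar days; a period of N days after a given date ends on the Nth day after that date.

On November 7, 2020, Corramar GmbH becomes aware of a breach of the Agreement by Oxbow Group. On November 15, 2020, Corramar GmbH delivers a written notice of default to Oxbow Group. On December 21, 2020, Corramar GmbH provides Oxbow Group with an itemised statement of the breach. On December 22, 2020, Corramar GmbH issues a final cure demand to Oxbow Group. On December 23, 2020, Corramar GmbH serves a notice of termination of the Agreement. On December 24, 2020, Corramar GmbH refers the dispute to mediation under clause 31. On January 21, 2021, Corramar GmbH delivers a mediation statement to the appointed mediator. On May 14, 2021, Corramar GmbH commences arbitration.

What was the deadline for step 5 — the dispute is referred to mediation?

Step 5 runs from December 21, 2020, when the itemised statement is provided. 93 days after December 21, 2020 is March 24, 2021.

March 24, 2021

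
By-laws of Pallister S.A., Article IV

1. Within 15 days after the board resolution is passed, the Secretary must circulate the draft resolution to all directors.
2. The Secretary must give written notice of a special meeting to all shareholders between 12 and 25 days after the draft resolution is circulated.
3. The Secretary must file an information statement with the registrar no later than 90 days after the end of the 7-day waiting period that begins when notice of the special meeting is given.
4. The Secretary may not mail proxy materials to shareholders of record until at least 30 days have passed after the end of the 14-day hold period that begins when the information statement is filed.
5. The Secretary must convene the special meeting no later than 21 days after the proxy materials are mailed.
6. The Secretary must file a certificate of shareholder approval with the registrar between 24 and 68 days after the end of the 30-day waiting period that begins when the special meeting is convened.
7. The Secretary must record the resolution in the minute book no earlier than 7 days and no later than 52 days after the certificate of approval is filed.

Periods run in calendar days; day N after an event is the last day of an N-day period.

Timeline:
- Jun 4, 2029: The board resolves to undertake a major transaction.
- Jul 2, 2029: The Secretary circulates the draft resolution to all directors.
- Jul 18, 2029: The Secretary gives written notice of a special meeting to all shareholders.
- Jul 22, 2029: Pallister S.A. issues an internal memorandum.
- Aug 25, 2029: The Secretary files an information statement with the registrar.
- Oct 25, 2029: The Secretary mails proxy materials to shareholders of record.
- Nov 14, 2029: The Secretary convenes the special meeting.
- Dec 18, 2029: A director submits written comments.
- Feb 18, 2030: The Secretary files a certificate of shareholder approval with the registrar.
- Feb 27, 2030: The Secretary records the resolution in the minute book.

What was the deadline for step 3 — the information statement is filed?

Oct 23, 2029

Notice of the special meeting is given on Jul 18, 2029; the 7-day waiting period therefore ends Jul 25, 2029, and step 3 runs from that date. 90 days after Jul 25, 2029 is Oct 23, 2029.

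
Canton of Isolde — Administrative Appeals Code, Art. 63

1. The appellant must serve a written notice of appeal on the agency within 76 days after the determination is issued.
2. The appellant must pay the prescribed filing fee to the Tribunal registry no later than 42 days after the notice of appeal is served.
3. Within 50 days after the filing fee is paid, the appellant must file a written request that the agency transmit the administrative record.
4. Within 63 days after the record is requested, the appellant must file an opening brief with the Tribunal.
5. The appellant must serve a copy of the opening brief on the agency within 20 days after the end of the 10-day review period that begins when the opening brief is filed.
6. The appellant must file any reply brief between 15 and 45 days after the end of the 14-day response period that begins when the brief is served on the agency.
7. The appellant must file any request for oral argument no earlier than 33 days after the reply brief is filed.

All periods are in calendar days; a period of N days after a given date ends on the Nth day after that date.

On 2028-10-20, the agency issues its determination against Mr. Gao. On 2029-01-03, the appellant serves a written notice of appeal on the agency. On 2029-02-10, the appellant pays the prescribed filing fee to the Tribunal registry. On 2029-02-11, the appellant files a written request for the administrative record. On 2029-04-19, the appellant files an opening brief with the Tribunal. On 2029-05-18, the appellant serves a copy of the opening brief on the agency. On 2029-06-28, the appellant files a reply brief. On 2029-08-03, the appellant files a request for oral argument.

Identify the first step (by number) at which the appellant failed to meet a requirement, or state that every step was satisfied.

Step 1: 76 days after 2028-10-20 (when the determination is issued) is 2029-01-04; completed 2029-01-03, before the deadline.
Step 2: 42 days after 2029-01-03 (when the notice of appeal is served) is 2029-02-14; completed 2029-02-10, before the deadline.
Step 3: 50 days after 2029-02-10 (when the filing fee is paid) is 2029-04-01; 2029-02-11 is within that limit.
Step 4: 63 days after 2029-02-11 (when the record is requested) is 2029-04-15; done 2029-04-19 — 4 days late.

Step 4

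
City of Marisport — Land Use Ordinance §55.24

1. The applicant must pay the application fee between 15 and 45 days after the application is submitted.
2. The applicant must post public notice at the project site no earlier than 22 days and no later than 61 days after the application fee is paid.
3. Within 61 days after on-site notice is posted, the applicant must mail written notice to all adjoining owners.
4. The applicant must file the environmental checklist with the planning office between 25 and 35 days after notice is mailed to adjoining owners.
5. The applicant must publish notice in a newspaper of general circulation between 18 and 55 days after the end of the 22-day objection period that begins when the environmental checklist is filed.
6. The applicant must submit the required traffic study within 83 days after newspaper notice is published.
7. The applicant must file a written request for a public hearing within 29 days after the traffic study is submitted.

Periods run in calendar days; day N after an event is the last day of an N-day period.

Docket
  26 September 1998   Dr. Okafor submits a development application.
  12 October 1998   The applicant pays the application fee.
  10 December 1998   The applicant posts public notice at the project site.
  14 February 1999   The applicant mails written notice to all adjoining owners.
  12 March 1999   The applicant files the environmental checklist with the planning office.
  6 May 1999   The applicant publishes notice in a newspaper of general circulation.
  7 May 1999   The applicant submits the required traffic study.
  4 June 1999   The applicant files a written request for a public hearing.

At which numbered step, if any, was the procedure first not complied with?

Step 1: the window is 15–45 days after 26 September 1998 (when the application is submitted), so 11 October 1998 through 10 November 1998; done 12 October 1998 — within the window.
Step 2: the window is 22–61 days after 12 October 1998 (when the application fee is paid), so 3 November 1998 through 12 December 1998; 10 December 1998 falls inside that range.
Step 3: 61 days after 10 December 1998 (when on-site notice is posted) is 9 February 1999; done 14 February 1999 — 5 days late.
The analysis stops there.

Step 3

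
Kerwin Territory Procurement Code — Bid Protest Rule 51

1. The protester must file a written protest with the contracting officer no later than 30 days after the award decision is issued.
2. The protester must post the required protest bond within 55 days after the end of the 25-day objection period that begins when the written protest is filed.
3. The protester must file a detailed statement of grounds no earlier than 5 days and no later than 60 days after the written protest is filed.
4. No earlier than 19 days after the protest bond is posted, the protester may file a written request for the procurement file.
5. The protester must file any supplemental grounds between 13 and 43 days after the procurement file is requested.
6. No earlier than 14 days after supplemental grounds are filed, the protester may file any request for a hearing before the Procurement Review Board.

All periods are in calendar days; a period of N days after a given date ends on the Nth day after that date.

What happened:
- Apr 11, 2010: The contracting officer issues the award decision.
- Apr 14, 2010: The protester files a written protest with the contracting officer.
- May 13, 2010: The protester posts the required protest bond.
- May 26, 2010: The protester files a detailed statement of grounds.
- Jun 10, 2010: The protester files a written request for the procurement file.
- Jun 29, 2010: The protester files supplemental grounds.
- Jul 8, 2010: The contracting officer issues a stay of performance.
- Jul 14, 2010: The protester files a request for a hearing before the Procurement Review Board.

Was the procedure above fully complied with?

Yes

Step 1 — counting 30 days from Apr 11, 2010 (when the award decision is issued) gives a deadline of May 11, 2010; Apr 14, 2010 is within that limit.
Step 2 — counting 55 days from May 9, 2010 (end of the 25-day objection period, which began when the written protest is filed on Apr 14, 2010) gives a deadline of Jul 3, 2010; completed May 13, 2010, before the deadline.
Step 3 — 5 and 60 days from Apr 14, 2010 (when the written protest is filed) are Apr 19, 2010 and Jun 13, 2010 respectively; May 26, 2010 falls inside that range.
Step 4 — must wait 19 days from May 13, 2010 (when the protest bond is posted), so not before Jun 1, 2010; done Jun 10, 2010 — permitted.
Step 5 — 13 and 43 days from Jun 10, 2010 (when the procurement file is requested) are Jun 23, 2010 and Jul 23, 2010 respectively; done Jun 29, 2010, which is between those dates.
Step 6 — must wait 14 days from Jun 29, 2010 (when supplemental grounds are filed), so not before Jul 13, 2010; done Jul 14, 2010, after the minimum wait.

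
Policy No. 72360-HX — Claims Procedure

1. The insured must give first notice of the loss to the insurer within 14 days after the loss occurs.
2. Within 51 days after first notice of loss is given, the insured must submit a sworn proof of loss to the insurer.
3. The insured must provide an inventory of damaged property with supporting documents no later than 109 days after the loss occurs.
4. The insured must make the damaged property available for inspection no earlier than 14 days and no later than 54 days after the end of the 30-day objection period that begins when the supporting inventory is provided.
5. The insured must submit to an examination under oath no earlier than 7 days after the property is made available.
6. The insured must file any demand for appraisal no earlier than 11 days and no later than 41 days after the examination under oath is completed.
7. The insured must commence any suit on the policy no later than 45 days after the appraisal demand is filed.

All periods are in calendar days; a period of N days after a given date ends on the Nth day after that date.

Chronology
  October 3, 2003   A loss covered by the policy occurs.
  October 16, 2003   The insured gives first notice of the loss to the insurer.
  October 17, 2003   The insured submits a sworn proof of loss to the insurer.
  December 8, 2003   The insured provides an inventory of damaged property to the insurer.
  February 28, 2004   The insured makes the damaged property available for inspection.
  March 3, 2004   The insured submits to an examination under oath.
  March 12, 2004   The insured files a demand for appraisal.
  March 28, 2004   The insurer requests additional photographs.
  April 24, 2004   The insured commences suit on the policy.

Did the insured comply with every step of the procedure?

No

(1) due by October 3, 2003 + 14 days = October 17, 2003; done October 16, 2003 — timely.
(2) due by October 16, 2003 + 51 days = December 6, 2003; October 17, 2003 is within that limit.
(3) due by October 3, 2003 + 109 days = January 20, 2004; completed December 8, 2003, before the deadline.
(4) the permitted window runs from January 7, 2004 + 14 = January 21, 2004 to January 7, 2004 + 54 = March 1, 2004; done February 28, 2004, which is between those dates.
(5) permitted from February 28, 2004 + 7 days = March 6, 2004 onward; done March 3, 2004 — 3 days too early.
The analysis stops there.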